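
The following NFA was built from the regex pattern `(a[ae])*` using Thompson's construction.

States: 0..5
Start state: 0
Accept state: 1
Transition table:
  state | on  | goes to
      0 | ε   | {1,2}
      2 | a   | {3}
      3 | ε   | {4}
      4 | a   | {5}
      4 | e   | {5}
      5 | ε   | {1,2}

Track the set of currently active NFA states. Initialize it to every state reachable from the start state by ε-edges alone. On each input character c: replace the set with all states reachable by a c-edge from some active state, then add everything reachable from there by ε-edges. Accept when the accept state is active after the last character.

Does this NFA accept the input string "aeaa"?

Answer: ACCEPT

Steps:
S₀ = ε-closure({0}) = {0,1,2}
'a' @ 1: {3,4}
'e' @ 2: {1,2,5}  (accept∈set)
'a' @ 3: {3,4}
'a' @ 4: {1,2,5}  (accept∈set)
end set {1,2,5} — state 1 in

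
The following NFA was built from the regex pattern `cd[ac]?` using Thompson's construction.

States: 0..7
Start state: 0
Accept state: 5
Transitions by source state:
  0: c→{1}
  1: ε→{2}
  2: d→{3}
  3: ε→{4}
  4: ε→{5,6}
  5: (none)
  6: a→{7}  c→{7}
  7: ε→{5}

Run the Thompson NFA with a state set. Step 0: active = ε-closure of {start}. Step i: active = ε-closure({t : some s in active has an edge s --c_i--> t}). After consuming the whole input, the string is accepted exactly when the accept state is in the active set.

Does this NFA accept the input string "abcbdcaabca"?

Answer: REJECT

Derivation:
initial (ε-close {0}): {0}
'a' @ 1: {}  — no active states
rest 'bcbdcaabca' ignored (set empty)
end set {} — state 5 not in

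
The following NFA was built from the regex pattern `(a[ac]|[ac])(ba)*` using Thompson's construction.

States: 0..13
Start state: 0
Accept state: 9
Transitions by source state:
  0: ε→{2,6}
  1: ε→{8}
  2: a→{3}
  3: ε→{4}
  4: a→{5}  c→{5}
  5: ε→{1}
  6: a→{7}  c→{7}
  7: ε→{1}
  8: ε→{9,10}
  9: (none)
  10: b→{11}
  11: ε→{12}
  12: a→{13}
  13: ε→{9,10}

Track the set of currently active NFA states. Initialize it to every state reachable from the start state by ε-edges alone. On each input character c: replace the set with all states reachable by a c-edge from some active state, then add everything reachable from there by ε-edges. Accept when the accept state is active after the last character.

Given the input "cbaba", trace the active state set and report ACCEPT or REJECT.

Answer: ACCEPT

Trace:
initial (ε-close {0}): {0,2,6}
'c' @ 1: {1,7,8,9,10}  (accept∈set)
'b' @ 2: {11,12}
'a' @ 3: {9,10,13}  (accept∈set)
'b' @ 4: {11,12}
'a' @ 5: {9,10,13}  (accept∈set)
end set {9,10,13} — state 9 in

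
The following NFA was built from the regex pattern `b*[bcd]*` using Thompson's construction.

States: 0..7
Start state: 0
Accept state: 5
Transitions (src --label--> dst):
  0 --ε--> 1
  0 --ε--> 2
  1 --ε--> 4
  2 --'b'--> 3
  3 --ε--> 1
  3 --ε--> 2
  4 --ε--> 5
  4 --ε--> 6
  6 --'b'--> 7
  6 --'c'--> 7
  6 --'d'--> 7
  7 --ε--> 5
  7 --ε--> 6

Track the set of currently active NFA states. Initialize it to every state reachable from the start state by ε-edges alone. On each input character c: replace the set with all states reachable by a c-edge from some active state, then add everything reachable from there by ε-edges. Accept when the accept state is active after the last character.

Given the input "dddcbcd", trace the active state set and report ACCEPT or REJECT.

start: ε-closure({0}) = {0,1,2,4,5,6}
'd' @ 1: {5,6,7}  [accepting]
'd' @ 2: {5,6,7}  [accepting]
'd' @ 3: {5,6,7}  [accepting]
'c' @ 4: {5,6,7}  [accepting]
'b' @ 5: {5,6,7}  [accepting]
'c' @ 6: {5,6,7}  [accepting]
'd' @ 7: {5,6,7}  [accepting]
after full input: {5,6,7}  (accept=5 in)

Answer: ACCEPT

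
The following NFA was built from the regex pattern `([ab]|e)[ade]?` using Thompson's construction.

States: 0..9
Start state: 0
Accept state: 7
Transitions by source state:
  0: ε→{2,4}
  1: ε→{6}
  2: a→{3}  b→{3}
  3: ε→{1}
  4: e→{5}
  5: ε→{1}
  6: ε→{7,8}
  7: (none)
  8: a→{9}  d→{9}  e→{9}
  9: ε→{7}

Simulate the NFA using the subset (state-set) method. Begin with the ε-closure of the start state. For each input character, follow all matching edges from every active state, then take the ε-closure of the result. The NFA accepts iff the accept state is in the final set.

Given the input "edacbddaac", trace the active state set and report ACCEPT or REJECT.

Answer: REJECT

Steps:
S₀ = ε-closure({0}) = {0,2,4}
'e' @ 1: {1,5,6,7,8}  ✓accept
'd' @ 2: {7,9}  ✓accept
'a' @ 3: {}  — state set empty
rest 'cbddaac' ignored (set empty)
end set {} — state 7 not in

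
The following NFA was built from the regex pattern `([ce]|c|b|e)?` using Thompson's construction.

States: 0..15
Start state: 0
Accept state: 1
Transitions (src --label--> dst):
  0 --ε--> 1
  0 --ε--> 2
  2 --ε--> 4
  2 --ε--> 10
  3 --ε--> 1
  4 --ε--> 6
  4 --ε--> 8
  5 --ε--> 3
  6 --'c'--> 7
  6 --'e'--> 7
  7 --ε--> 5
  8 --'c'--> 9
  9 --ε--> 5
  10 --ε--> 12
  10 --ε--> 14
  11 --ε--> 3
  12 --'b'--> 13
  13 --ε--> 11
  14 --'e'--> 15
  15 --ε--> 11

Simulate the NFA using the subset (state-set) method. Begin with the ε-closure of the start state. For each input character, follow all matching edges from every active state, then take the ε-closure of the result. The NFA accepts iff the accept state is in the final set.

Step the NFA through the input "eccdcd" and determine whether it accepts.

initial (ε-close {0}): {0,1,2,4,6,8,10,12,14}
'e' @ 1: {1,3,5,7,11,15}  (accept∈set)
'c' @ 2: {}  — dead — no transitions
rest 'cdcd' ignored (set empty)
final: {}; accept 1 not in set

Answer: REJECT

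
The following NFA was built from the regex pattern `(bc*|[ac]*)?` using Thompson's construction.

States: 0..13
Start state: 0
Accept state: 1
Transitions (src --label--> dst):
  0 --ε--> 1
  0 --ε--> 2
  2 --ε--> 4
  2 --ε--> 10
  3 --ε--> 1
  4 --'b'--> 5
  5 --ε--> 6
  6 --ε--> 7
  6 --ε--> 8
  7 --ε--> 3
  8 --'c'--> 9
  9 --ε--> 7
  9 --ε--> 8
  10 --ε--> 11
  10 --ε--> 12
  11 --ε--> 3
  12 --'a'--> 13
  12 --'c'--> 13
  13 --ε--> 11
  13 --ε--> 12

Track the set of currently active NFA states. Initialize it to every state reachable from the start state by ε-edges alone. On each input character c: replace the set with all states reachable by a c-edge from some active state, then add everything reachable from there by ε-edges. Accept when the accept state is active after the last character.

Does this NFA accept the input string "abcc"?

Answer: REJECT

Steps:
initial (ε-close {0}): {0,1,2,3,4,10,11,12}
'a' @ 1: {1,3,11,12,13}  (accept∈set)
'b' @ 2: {}  — dead — no transitions
rest 'cc' ignored (set empty)
end set {} — state 1 not in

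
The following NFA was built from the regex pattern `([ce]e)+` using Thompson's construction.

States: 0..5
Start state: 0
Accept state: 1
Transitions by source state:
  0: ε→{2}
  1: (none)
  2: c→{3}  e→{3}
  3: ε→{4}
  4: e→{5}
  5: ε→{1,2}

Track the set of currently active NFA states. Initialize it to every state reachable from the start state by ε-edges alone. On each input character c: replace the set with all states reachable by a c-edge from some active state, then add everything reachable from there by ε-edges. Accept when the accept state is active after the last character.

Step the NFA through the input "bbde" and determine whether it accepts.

Answer: REJECT

Steps:
S₀ = ε-closure({0}) = {0,2}
'b' @ 1: {}  — no active states
rest 'bde' ignored (set empty)
final: {}; accept 1 not in set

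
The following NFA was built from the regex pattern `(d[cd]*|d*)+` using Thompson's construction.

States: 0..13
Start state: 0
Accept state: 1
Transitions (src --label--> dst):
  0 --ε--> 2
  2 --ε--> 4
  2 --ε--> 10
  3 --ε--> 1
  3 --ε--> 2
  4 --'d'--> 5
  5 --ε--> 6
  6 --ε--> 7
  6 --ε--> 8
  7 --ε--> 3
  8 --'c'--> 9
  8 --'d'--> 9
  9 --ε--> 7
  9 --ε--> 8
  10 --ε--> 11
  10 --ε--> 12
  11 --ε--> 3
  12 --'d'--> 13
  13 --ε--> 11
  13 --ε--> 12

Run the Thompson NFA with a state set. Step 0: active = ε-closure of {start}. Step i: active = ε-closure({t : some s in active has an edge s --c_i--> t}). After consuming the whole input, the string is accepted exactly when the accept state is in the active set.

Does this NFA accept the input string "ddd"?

S₀ = ε-closure({0}) = {0,1,2,3,4,10,11,12}
'd' @ 1: {1,2,3,4,5,6,7,8,10,11,12,13}  (accept∈set)
'd' @ 2: {1,2,3,4,5,6,7,8,9,10,11,12,13}  (accept∈set)
'd' @ 3: {1,2,3,4,5,6,7,8,9,10,11,12,13}  (accept∈set)
end set {1,2,3,4,5,6,7,8,9,10,11,12,13} — state 1 in

Answer: ACCEPT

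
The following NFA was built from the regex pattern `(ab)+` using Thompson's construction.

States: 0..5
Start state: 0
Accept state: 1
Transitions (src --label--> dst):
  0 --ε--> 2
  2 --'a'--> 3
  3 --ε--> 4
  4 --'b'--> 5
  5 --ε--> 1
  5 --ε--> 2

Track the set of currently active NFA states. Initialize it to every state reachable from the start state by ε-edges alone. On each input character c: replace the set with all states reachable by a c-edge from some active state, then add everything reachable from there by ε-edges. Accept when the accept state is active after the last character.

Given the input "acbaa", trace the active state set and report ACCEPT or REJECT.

initial (ε-close {0}): {0,2}
'a' @ 1: {3,4}
'c' @ 2: {}  — dead — no transitions
rest 'baa' ignored (set empty)
final: {}; accept 1 not in set

Answer: REJECT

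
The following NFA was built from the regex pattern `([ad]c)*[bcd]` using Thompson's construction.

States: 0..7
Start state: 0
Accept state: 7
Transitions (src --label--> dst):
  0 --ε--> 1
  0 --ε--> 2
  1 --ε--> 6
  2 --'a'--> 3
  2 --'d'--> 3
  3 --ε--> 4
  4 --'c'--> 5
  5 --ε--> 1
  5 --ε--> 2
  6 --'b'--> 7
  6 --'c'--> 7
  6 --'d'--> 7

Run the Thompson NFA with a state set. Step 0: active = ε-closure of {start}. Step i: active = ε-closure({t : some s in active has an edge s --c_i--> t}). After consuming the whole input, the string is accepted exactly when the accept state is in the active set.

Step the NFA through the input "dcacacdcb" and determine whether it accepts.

Answer: ACCEPT

Trace:
initial (ε-close {0}): {0,1,2,6}
'd' @ 1: {3,4,7}  (accept∈set)
'c' @ 2: {1,2,5,6}
'a' @ 3: {3,4}
'c' @ 4: {1,2,5,6}
'a' @ 5: {3,4}
'c' @ 6: {1,2,5,6}
'd' @ 7: {3,4,7}  (accept∈set)
'c' @ 8: {1,2,5,6}
'b' @ 9: {7}  (accept∈set)
end set {7} — state 7 in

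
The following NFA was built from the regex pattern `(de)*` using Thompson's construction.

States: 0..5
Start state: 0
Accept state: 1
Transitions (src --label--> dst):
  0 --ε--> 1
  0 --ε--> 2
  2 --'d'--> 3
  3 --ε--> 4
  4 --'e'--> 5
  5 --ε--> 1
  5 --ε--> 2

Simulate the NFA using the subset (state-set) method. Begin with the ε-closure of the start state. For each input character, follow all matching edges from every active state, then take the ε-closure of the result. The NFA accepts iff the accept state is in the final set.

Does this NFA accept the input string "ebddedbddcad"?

initial (ε-close {0}): {0,1,2}
'e' @ 1: {}  — state set empty
rest 'bddedbddcad' ignored (set empty)
after full input: {}  (accept=1 not in)

Answer: REJECT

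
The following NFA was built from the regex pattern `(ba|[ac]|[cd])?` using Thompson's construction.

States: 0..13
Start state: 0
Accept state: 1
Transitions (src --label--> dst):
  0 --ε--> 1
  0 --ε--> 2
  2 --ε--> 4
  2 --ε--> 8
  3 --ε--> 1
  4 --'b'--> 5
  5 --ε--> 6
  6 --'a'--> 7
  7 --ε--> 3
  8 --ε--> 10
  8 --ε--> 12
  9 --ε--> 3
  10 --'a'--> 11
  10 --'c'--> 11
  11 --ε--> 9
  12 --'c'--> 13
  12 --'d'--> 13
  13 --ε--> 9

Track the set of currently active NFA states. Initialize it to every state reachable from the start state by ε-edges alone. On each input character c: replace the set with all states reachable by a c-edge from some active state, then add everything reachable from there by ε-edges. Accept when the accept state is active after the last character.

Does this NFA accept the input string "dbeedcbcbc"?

start: ε-closure({0}) = {0,1,2,4,8,10,12}
'd' @ 1: {1,3,9,13}  (accept∈set)
'b' @ 2: {}  — no active states
rest 'eedcbcbc' ignored (set empty)
end set {} — state 1 not in

Answer: REJECT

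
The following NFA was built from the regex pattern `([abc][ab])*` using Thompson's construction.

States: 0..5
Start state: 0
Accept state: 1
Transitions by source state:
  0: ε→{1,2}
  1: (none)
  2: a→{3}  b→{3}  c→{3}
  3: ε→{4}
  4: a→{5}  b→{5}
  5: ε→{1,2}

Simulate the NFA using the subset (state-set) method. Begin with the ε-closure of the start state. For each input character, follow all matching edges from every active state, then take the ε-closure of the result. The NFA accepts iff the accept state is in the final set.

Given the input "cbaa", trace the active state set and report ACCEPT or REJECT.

Answer: ACCEPT

Steps:
initial (ε-close {0}): {0,1,2}
'c' @ 1: {3,4}
'b' @ 2: {1,2,5}  ✓accept
'a' @ 3: {3,4}
'a' @ 4: {1,2,5}  ✓accept
final: {1,2,5}; accept 1 in set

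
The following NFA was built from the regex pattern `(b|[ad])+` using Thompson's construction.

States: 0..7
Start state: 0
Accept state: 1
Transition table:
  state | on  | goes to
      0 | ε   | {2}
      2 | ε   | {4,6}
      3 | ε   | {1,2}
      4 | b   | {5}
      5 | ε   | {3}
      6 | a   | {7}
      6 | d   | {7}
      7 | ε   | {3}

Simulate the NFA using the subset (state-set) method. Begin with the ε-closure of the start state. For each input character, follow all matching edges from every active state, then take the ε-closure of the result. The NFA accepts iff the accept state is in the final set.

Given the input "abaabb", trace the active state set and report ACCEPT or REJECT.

Answer: ACCEPT

Derivation:
start: ε-closure({0}) = {0,2,4,6}
'a' @ 1: {1,2,3,4,6,7}  [accepting]
'b' @ 2: {1,2,3,4,5,6}  [accepting]
'a' @ 3: {1,2,3,4,6,7}  [accepting]
'a' @ 4: {1,2,3,4,6,7}  [accepting]
'b' @ 5: {1,2,3,4,5,6}  [accepting]
'b' @ 6: {1,2,3,4,5,6}  [accepting]
final: {1,2,3,4,5,6}; accept 1 in set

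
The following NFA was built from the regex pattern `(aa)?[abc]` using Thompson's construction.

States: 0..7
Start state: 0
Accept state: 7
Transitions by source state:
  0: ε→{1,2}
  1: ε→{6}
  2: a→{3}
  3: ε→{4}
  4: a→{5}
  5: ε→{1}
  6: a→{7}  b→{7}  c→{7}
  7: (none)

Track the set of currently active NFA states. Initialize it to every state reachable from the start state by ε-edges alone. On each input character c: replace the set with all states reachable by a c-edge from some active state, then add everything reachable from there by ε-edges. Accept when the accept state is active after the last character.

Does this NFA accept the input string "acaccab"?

S₀ = ε-closure({0}) = {0,1,2,6}
'a' @ 1: {3,4,7}  (accept∈set)
'c' @ 2: {}  — no active states
rest 'accab' ignored (set empty)
final: {}; accept 7 not in set

Answer: REJECT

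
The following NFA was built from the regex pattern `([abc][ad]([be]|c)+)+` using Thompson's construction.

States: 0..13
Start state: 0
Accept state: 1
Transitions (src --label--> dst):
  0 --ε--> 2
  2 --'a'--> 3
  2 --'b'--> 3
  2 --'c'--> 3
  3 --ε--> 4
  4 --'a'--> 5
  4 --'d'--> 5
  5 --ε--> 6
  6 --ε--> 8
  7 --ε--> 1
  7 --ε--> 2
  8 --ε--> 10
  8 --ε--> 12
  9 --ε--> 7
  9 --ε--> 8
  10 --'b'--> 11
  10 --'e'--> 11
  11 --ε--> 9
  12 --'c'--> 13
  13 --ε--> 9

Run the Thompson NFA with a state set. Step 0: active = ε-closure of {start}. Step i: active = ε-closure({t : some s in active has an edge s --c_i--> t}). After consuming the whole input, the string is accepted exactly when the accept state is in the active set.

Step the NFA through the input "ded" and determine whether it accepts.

S₀ = ε-closure({0}) = {0,2}
'd' @ 1: {}  — dead — no transitions
rest 'ed' ignored (set empty)
after full input: {}  (accept=1 not in)

Answer: REJECT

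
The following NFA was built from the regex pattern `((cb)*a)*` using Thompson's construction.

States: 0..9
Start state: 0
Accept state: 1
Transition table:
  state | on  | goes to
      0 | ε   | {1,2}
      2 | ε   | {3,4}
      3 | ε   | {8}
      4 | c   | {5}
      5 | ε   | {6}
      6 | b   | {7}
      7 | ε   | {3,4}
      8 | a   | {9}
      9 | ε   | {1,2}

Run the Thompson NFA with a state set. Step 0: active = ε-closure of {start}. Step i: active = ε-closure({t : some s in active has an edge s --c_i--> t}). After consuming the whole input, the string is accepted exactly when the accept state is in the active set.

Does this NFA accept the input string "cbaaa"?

Answer: ACCEPT

Trace:
initial (ε-close {0}): {0,1,2,3,4,8}
'c' @ 1: {5,6}
'b' @ 2: {3,4,7,8}
'a' @ 3: {1,2,3,4,8,9}  ✓accept
'a' @ 4: {1,2,3,4,8,9}  ✓accept
'a' @ 5: {1,2,3,4,8,9}  ✓accept
after full input: {1,2,3,4,8,9}  (accept=1 in)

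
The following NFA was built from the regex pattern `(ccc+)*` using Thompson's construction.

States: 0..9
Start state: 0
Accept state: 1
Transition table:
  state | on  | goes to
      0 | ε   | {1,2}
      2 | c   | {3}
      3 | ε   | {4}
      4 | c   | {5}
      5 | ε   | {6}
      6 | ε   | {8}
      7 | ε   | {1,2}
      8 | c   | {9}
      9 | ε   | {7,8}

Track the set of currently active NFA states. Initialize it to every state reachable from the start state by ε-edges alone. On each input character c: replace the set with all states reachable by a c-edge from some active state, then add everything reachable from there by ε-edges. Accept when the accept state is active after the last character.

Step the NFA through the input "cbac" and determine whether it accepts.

initial (ε-close {0}): {0,1,2}
'c' @ 1: {3,4}
'b' @ 2: {}  — dead — no transitions
rest 'ac' ignored (set empty)
after full input: {}  (accept=1 not in)

Answer: REJECT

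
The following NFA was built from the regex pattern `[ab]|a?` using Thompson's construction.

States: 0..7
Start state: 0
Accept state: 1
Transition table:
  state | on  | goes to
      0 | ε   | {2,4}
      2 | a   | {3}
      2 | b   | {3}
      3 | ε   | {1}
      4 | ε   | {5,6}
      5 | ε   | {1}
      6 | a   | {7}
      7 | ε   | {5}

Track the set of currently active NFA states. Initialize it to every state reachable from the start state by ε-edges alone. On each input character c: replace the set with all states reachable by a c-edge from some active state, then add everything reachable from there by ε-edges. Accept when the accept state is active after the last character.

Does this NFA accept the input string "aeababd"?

initial (ε-close {0}): {0,1,2,4,5,6}
'a' @ 1: {1,3,5,7}  (accept∈set)
'e' @ 2: {}  — dead — no transitions
rest 'ababd' ignored (set empty)
end set {} — state 1 not in

Answer: REJECT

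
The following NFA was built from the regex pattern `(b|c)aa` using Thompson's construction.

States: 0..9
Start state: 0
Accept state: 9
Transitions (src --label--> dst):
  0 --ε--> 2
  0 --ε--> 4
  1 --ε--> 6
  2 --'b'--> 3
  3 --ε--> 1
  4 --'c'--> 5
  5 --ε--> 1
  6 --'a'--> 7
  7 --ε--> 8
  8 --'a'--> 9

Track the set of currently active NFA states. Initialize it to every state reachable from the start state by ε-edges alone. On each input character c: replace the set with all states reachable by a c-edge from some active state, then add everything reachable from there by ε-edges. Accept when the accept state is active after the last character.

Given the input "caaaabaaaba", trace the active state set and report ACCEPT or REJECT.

S₀ = ε-closure({0}) = {0,2,4}
'c' @ 1: {1,5,6}
'a' @ 2: {7,8}
'a' @ 3: {9}  (accept∈set)
'a' @ 4: {}  — state set empty
rest 'abaaaba' ignored (set empty)
after full input: {}  (accept=9 not in)

Answer: REJECT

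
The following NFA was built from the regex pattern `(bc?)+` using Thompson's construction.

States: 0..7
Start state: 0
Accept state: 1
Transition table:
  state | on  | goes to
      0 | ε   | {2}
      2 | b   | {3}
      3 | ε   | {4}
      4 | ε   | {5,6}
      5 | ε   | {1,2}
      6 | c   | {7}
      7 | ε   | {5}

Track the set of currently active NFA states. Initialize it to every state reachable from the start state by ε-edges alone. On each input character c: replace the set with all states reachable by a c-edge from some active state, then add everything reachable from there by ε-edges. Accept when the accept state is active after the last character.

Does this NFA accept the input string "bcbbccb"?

start: ε-closure({0}) = {0,2}
'b' @ 1: {1,2,3,4,5,6}  (accept∈set)
'c' @ 2: {1,2,5,7}  (accept∈set)
'b' @ 3: {1,2,3,4,5,6}  (accept∈set)
'b' @ 4: {1,2,3,4,5,6}  (accept∈set)
'c' @ 5: {1,2,5,7}  (accept∈set)
'c' @ 6: {}  — state set empty
rest 'b' ignored (set empty)
final: {}; accept 1 not in set

Answer: REJECT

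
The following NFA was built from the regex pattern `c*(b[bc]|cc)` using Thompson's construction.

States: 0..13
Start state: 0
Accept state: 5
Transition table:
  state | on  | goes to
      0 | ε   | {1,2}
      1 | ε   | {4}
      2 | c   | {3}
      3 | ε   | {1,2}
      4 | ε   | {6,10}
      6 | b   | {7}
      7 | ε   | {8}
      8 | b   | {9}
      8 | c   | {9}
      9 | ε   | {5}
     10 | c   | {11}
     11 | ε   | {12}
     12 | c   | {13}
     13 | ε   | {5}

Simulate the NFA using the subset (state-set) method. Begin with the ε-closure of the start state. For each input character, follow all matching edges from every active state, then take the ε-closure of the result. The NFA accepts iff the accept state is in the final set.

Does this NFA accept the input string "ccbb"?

Answer: ACCEPT

Steps:
start: ε-closure({0}) = {0,1,2,4,6,10}
'c' @ 1: {1,2,3,4,6,10,11,12}
'c' @ 2: {1,2,3,4,5,6,10,11,12,13}  ✓accept
'b' @ 3: {7,8}
'b' @ 4: {5,9}  ✓accept
after full input: {5,9}  (accept=5 in)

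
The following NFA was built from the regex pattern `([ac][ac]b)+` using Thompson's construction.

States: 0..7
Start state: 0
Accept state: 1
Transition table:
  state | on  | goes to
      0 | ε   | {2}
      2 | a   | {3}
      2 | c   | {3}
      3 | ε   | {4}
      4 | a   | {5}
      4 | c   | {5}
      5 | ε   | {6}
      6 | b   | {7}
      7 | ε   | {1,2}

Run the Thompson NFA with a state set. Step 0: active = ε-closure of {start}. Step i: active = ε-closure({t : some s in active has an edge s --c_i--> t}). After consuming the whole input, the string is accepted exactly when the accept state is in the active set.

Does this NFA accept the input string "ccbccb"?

S₀ = ε-closure({0}) = {0,2}
'c' @ 1: {3,4}
'c' @ 2: {5,6}
'b' @ 3: {1,2,7}  (accept∈set)
'c' @ 4: {3,4}
'c' @ 5: {5,6}
'b' @ 6: {1,2,7}  (accept∈set)
end set {1,2,7} — state 1 in

Answer: ACCEPT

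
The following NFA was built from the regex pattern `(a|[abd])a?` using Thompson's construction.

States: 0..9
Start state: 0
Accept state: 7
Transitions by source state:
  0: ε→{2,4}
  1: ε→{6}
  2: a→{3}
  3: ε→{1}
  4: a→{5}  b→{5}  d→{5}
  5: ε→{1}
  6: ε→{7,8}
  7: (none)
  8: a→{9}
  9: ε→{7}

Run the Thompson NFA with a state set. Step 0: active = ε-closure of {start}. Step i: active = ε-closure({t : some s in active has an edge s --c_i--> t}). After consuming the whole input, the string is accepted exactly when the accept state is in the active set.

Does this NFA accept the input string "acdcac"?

start: ε-closure({0}) = {0,2,4}
'a' @ 1: {1,3,5,6,7,8}  [accepting]
'c' @ 2: {}  — state set empty
rest 'dcac' ignored (set empty)
end set {} — state 7 not in

Answer: REJECT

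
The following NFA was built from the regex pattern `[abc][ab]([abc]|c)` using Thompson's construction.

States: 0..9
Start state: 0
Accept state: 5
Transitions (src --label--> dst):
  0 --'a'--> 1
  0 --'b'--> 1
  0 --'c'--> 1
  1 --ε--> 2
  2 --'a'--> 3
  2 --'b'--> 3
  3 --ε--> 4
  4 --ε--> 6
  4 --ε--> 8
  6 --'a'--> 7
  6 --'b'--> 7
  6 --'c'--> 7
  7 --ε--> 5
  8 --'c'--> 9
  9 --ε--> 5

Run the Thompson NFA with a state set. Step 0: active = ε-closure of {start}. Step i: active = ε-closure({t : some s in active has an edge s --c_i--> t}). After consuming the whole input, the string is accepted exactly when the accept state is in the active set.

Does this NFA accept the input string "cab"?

Answer: ACCEPT

Derivation:
start: ε-closure({0}) = {0}
'c' @ 1: {1,2}
'a' @ 2: {3,4,6,8}
'b' @ 3: {5,7}  (accept∈set)
after full input: {5,7}  (accept=5 in)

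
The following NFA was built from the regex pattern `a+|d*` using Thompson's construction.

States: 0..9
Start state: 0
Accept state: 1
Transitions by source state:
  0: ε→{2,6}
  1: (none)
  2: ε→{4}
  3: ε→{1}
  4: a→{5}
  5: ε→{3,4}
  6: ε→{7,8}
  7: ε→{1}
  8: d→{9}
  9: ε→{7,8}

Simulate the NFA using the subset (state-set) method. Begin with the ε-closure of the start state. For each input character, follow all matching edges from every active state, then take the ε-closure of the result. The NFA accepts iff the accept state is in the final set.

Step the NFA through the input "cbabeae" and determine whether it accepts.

S₀ = ε-closure({0}) = {0,1,2,4,6,7,8}
'c' @ 1: {}  — no active states
rest 'babeae' ignored (set empty)
final: {}; accept 1 not in set

Answer: REJECT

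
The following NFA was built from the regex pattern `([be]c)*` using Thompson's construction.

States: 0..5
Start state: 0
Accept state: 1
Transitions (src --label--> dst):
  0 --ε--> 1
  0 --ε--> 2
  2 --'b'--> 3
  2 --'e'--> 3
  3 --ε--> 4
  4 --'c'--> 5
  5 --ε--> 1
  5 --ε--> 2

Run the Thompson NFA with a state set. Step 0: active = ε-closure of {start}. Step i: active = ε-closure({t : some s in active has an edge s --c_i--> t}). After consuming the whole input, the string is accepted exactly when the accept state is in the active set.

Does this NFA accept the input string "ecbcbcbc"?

Answer: ACCEPT

Trace:
initial (ε-close {0}): {0,1,2}
'e' @ 1: {3,4}
'c' @ 2: {1,2,5}  (accept∈set)
'b' @ 3: {3,4}
'c' @ 4: {1,2,5}  (accept∈set)
'b' @ 5: {3,4}
'c' @ 6: {1,2,5}  (accept∈set)
'b' @ 7: {3,4}
'c' @ 8: {1,2,5}  (accept∈set)
final: {1,2,5}; accept 1 in set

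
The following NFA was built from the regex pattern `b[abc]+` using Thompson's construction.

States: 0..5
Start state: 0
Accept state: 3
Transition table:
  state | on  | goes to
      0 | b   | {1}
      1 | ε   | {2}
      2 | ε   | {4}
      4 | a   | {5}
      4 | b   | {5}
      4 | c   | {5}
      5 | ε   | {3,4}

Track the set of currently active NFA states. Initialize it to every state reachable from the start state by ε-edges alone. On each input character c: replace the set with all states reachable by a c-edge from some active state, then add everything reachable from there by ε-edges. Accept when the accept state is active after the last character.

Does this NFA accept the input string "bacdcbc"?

initial (ε-close {0}): {0}
'b' @ 1: {1,2,4}
'a' @ 2: {3,4,5}  (accept∈set)
'c' @ 3: {3,4,5}  (accept∈set)
'd' @ 4: {}  — no active states
rest 'cbc' ignored (set empty)
final: {}; accept 3 not in set

Answer: REJECT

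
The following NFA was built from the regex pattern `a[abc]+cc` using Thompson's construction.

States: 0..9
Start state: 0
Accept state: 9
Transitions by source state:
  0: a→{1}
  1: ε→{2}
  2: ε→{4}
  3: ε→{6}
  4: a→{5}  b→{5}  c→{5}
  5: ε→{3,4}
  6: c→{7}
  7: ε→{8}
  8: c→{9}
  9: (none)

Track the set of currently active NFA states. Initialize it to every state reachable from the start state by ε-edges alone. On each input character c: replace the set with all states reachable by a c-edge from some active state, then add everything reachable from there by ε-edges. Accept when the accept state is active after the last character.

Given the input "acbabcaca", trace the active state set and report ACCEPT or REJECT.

initial (ε-close {0}): {0}
'a' @ 1: {1,2,4}
'c' @ 2: {3,4,5,6}
'b' @ 3: {3,4,5,6}
'a' @ 4: {3,4,5,6}
'b' @ 5: {3,4,5,6}
'c' @ 6: {3,4,5,6,7,8}
'a' @ 7: {3,4,5,6}
'c' @ 8: {3,4,5,6,7,8}
'a' @ 9: {3,4,5,6}
final: {3,4,5,6}; accept 9 not in set

Answer: REJECT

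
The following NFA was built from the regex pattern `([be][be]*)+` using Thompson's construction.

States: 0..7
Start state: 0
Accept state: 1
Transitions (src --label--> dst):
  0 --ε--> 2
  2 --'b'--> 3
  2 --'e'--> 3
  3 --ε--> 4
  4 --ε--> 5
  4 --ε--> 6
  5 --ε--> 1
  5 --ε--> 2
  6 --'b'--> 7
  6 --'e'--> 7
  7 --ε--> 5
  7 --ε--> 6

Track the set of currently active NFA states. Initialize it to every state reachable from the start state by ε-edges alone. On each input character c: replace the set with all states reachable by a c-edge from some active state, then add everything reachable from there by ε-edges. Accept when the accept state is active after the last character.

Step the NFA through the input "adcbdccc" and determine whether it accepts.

Answer: REJECT

Trace:
initial (ε-close {0}): {0,2}
'a' @ 1: {}  — no active states
rest 'dcbdccc' ignored (set empty)
after full input: {}  (accept=1 not in)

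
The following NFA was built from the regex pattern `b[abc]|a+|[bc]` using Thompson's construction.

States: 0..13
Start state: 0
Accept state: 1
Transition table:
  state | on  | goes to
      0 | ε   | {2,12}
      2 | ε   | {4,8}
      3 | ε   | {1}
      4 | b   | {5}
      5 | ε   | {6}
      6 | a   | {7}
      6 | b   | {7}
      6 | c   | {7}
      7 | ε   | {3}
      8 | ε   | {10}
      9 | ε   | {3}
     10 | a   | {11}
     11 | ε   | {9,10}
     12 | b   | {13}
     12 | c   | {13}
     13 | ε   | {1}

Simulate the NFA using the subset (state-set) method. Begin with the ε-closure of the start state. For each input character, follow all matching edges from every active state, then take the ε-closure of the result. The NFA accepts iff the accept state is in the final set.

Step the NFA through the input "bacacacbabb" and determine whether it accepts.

start: ε-closure({0}) = {0,2,4,8,10,12}
'b' @ 1: {1,5,6,13}  [accepting]
'a' @ 2: {1,3,7}  [accepting]
'c' @ 3: {}  — dead — no transitions
rest 'acacbabb' ignored (set empty)
end set {} — state 1 not in

Answer: REJECT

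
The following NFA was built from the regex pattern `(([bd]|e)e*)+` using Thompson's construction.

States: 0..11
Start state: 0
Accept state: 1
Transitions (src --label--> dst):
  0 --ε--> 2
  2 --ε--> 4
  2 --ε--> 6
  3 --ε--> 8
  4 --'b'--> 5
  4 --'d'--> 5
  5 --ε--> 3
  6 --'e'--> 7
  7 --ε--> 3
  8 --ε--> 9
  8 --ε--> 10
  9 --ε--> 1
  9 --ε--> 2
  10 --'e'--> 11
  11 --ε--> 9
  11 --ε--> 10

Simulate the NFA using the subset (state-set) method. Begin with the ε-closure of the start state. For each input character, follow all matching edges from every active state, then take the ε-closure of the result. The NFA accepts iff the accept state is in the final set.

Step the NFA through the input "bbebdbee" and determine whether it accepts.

start: ε-closure({0}) = {0,2,4,6}
'b' @ 1: {1,2,3,4,5,6,8,9,10}  (accept∈set)
'b' @ 2: {1,2,3,4,5,6,8,9,10}  (accept∈set)
'e' @ 3: {1,2,3,4,6,7,8,9,10,11}  (accept∈set)
'b' @ 4: {1,2,3,4,5,6,8,9,10}  (accept∈set)
'd' @ 5: {1,2,3,4,5,6,8,9,10}  (accept∈set)
'b' @ 6: {1,2,3,4,5,6,8,9,10}  (accept∈set)
'e' @ 7: {1,2,3,4,6,7,8,9,10,11}  (accept∈set)
'e' @ 8: {1,2,3,4,6,7,8,9,10,11}  (accept∈set)
final: {1,2,3,4,6,7,8,9,10,11}; accept 1 in set

Answer: ACCEPT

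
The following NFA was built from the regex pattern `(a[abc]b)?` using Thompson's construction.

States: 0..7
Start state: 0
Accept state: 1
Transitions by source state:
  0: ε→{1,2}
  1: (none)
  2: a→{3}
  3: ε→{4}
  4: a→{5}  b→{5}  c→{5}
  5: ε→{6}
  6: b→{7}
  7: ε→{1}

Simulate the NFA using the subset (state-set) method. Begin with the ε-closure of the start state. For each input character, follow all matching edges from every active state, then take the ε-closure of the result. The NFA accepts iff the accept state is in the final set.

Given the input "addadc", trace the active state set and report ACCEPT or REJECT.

initial (ε-close {0}): {0,1,2}
'a' @ 1: {3,4}
'd' @ 2: {}  — state set empty
rest 'dadc' ignored (set empty)
after full input: {}  (accept=1 not in)

Answer: REJECT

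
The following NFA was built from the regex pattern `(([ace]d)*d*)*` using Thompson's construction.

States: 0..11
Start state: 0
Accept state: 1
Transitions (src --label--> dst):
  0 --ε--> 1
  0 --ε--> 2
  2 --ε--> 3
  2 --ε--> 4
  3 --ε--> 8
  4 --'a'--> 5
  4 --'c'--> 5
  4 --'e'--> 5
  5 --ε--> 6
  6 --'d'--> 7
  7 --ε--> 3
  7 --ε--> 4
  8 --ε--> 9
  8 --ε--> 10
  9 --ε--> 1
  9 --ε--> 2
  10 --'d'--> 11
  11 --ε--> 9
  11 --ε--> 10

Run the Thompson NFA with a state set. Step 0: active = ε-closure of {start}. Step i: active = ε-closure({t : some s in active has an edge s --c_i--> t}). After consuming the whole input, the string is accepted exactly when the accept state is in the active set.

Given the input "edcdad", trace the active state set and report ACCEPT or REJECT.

Answer: ACCEPT

Derivation:
start: ε-closure({0}) = {0,1,2,3,4,8,9,10}
'e' @ 1: {5,6}
'd' @ 2: {1,2,3,4,7,8,9,10}  ✓accept
'c' @ 3: {5,6}
'd' @ 4: {1,2,3,4,7,8,9,10}  ✓accept
'a' @ 5: {5,6}
'd' @ 6: {1,2,3,4,7,8,9,10}  ✓accept
end set {1,2,3,4,7,8,9,10} — state 1 in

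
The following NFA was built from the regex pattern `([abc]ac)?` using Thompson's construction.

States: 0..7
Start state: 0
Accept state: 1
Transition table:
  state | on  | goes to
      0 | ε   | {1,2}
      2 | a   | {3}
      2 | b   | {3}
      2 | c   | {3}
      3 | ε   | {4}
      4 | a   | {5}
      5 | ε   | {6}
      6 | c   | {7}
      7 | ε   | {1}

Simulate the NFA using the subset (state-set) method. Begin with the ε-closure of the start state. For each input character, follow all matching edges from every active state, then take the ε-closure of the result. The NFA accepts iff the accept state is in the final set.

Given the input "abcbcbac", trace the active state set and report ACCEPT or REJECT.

initial (ε-close {0}): {0,1,2}
'a' @ 1: {3,4}
'b' @ 2: {}  — no active states
rest 'cbcbac' ignored (set empty)
after full input: {}  (accept=1 not in)

Answer: REJECT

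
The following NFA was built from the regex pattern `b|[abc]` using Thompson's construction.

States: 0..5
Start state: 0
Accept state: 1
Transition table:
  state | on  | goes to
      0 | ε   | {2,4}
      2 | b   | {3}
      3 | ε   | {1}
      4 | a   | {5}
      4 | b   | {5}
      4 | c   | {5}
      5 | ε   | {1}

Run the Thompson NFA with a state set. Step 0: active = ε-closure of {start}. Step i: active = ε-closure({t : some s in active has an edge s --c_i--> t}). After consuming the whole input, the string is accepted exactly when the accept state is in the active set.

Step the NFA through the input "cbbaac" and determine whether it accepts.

Answer: REJECT

Steps:
S₀ = ε-closure({0}) = {0,2,4}
'c' @ 1: {1,5}  ✓accept
'b' @ 2: {}  — no active states
rest 'baac' ignored (set empty)
after full input: {}  (accept=1 not in)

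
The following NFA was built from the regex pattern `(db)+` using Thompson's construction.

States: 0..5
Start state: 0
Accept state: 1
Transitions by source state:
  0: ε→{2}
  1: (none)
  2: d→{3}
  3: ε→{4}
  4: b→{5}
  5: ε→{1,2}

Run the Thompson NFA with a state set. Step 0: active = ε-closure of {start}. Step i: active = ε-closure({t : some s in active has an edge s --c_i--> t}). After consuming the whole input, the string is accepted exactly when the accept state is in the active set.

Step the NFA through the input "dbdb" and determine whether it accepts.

start: ε-closure({0}) = {0,2}
'd' @ 1: {3,4}
'b' @ 2: {1,2,5}  [accepting]
'd' @ 3: {3,4}
'b' @ 4: {1,2,5}  [accepting]
final: {1,2,5}; accept 1 in set

Answer: ACCEPT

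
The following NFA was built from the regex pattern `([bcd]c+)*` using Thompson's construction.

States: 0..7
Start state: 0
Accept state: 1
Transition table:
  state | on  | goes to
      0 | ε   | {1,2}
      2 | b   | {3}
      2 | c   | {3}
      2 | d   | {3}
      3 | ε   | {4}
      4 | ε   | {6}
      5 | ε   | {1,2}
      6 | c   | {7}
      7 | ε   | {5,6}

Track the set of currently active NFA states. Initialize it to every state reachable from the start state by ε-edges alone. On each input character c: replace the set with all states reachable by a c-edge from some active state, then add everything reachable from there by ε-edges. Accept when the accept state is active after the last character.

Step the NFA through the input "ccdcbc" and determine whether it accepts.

Answer: ACCEPT

Steps:
initial (ε-close {0}): {0,1,2}
'c' @ 1: {3,4,6}
'c' @ 2: {1,2,5,6,7}  (accept∈set)
'd' @ 3: {3,4,6}
'c' @ 4: {1,2,5,6,7}  (accept∈set)
'b' @ 5: {3,4,6}
'c' @ 6: {1,2,5,6,7}  (accept∈set)
end set {1,2,5,6,7} — state 1 in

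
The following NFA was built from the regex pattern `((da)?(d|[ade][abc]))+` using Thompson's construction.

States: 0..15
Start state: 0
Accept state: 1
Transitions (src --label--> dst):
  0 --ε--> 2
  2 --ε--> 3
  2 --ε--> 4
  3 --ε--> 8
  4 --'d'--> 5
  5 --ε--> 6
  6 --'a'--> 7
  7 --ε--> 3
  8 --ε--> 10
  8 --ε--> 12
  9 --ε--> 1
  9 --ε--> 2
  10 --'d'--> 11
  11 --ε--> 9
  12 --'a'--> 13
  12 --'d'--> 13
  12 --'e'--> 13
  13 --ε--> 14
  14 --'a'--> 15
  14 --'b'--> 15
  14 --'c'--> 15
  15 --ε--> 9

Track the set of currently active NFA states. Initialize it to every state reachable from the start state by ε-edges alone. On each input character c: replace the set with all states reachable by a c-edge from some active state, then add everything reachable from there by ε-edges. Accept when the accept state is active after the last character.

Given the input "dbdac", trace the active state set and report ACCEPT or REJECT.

start: ε-closure({0}) = {0,2,3,4,8,10,12}
'd' @ 1: {1,2,3,4,5,6,8,9,10,11,12,13,14}  (accept∈set)
'b' @ 2: {1,2,3,4,8,9,10,12,15}  (accept∈set)
'd' @ 3: {1,2,3,4,5,6,8,9,10,11,12,13,14}  (accept∈set)
'a' @ 4: {1,2,3,4,7,8,9,10,12,13,14,15}  (accept∈set)
'c' @ 5: {1,2,3,4,8,9,10,12,15}  (accept∈set)
final: {1,2,3,4,8,9,10,12,15}; accept 1 in set

Answer: ACCEPT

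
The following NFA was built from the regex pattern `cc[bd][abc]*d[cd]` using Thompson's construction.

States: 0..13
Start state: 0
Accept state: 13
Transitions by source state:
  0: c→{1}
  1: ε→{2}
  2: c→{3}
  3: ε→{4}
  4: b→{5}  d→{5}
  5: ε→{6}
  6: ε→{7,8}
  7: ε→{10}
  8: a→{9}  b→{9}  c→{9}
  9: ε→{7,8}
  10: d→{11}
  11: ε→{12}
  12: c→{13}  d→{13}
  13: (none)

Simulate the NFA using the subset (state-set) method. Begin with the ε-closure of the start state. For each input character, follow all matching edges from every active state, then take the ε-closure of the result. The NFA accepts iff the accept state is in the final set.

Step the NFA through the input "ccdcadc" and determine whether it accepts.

Answer: ACCEPT

Trace:
start: ε-closure({0}) = {0}
'c' @ 1: {1,2}
'c' @ 2: {3,4}
'd' @ 3: {5,6,7,8,10}
'c' @ 4: {7,8,9,10}
'a' @ 5: {7,8,9,10}
'd' @ 6: {11,12}
'c' @ 7: {13}  [accepting]
end set {13} — state 13 in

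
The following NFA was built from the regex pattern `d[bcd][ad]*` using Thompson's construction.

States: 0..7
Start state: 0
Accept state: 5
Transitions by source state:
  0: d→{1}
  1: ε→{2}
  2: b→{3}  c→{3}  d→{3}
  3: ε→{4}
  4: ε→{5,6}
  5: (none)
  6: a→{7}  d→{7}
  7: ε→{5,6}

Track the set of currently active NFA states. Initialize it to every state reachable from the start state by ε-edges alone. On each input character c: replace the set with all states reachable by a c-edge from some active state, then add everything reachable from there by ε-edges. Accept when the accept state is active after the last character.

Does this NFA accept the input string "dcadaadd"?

Answer: ACCEPT

Steps:
initial (ε-close {0}): {0}
'd' @ 1: {1,2}
'c' @ 2: {3,4,5,6}  (accept∈set)
'a' @ 3: {5,6,7}  (accept∈set)
'd' @ 4: {5,6,7}  (accept∈set)
'a' @ 5: {5,6,7}  (accept∈set)
'a' @ 6: {5,6,7}  (accept∈set)
'd' @ 7: {5,6,7}  (accept∈set)
'd' @ 8: {5,6,7}  (accept∈set)
after full input: {5,6,7}  (accept=5 in)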